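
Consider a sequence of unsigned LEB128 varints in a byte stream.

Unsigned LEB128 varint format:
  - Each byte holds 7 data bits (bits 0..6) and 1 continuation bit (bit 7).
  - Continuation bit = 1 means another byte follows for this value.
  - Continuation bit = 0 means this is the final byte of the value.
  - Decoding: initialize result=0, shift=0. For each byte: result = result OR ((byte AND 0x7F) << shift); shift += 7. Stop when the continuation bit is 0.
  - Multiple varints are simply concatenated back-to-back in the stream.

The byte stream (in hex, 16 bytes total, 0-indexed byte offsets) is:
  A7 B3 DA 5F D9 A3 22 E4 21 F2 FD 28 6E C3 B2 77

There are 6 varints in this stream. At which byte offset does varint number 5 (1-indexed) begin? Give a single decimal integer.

  byte[0]=0xA7 cont=1 payload=0x27=39: acc |= 39<<0 -> acc=39 shift=7
  byte[1]=0xB3 cont=1 payload=0x33=51: acc |= 51<<7 -> acc=6567 shift=14
  byte[2]=0xDA cont=1 payload=0x5A=90: acc |= 90<<14 -> acc=1481127 shift=21
  byte[3]=0x5F cont=0 payload=0x5F=95: acc |= 95<<21 -> acc=200710567 shift=28 [end]
Varint 1: bytes[0:4] = A7 B3 DA 5F -> value 200710567 (4 byte(s))
  byte[4]=0xD9 cont=1 payload=0x59=89: acc |= 89<<0 -> acc=89 shift=7
  byte[5]=0xA3 cont=1 payload=0x23=35: acc |= 35<<7 -> acc=4569 shift=14
  byte[6]=0x22 cont=0 payload=0x22=34: acc |= 34<<14 -> acc=561625 shift=21 [end]
Varint 2: bytes[4:7] = D9 A3 22 -> value 561625 (3 byte(s))
  byte[7]=0xE4 cont=1 payload=0x64=100: acc |= 100<<0 -> acc=100 shift=7
  byte[8]=0x21 cont=0 payload=0x21=33: acc |= 33<<7 -> acc=4324 shift=14 [end]
Varint 3: bytes[7:9] = E4 21 -> value 4324 (2 byte(s))
  byte[9]=0xF2 cont=1 payload=0x72=114: acc |= 114<<0 -> acc=114 shift=7
  byte[10]=0xFD cont=1 payload=0x7D=125: acc |= 125<<7 -> acc=16114 shift=14
  byte[11]=0x28 cont=0 payload=0x28=40: acc |= 40<<14 -> acc=671474 shift=21 [end]
Varint 4: bytes[9:12] = F2 FD 28 -> value 671474 (3 byte(s))
  byte[12]=0x6E cont=0 payload=0x6E=110: acc |= 110<<0 -> acc=110 shift=7 [end]
Varint 5: bytes[12:13] = 6E -> value 110 (1 byte(s))
  byte[13]=0xC3 cont=1 payload=0x43=67: acc |= 67<<0 -> acc=67 shift=7
  byte[14]=0xB2 cont=1 payload=0x32=50: acc |= 50<<7 -> acc=6467 shift=14
  byte[15]=0x77 cont=0 payload=0x77=119: acc |= 119<<14 -> acc=1956163 shift=21 [end]
Varint 6: bytes[13:16] = C3 B2 77 -> value 1956163 (3 byte(s))

Answer: 12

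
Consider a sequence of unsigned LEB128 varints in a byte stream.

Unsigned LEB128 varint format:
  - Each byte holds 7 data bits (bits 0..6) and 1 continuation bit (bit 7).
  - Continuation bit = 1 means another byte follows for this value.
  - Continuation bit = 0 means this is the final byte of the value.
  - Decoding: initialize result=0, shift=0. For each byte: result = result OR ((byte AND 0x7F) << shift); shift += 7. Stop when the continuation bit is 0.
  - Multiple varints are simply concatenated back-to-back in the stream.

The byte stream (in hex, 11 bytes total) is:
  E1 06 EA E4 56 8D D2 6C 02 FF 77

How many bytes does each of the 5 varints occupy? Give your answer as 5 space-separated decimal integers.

  byte[0]=0xE1 cont=1 payload=0x61=97: acc |= 97<<0 -> acc=97 shift=7
  byte[1]=0x06 cont=0 payload=0x06=6: acc |= 6<<7 -> acc=865 shift=14 [end]
Varint 1: bytes[0:2] = E1 06 -> value 865 (2 byte(s))
  byte[2]=0xEA cont=1 payload=0x6A=106: acc |= 106<<0 -> acc=106 shift=7
  byte[3]=0xE4 cont=1 payload=0x64=100: acc |= 100<<7 -> acc=12906 shift=14
  byte[4]=0x56 cont=0 payload=0x56=86: acc |= 86<<14 -> acc=1421930 shift=21 [end]
Varint 2: bytes[2:5] = EA E4 56 -> value 1421930 (3 byte(s))
  byte[5]=0x8D cont=1 payload=0x0D=13: acc |= 13<<0 -> acc=13 shift=7
  byte[6]=0xD2 cont=1 payload=0x52=82: acc |= 82<<7 -> acc=10509 shift=14
  byte[7]=0x6C cont=0 payload=0x6C=108: acc |= 108<<14 -> acc=1779981 shift=21 [end]
Varint 3: bytes[5:8] = 8D D2 6C -> value 1779981 (3 byte(s))
  byte[8]=0x02 cont=0 payload=0x02=2: acc |= 2<<0 -> acc=2 shift=7 [end]
Varint 4: bytes[8:9] = 02 -> value 2 (1 byte(s))
  byte[9]=0xFF cont=1 payload=0x7F=127: acc |= 127<<0 -> acc=127 shift=7
  byte[10]=0x77 cont=0 payload=0x77=119: acc |= 119<<7 -> acc=15359 shift=14 [end]
Varint 5: bytes[9:11] = FF 77 -> value 15359 (2 byte(s))

Answer: 2 3 3 1 2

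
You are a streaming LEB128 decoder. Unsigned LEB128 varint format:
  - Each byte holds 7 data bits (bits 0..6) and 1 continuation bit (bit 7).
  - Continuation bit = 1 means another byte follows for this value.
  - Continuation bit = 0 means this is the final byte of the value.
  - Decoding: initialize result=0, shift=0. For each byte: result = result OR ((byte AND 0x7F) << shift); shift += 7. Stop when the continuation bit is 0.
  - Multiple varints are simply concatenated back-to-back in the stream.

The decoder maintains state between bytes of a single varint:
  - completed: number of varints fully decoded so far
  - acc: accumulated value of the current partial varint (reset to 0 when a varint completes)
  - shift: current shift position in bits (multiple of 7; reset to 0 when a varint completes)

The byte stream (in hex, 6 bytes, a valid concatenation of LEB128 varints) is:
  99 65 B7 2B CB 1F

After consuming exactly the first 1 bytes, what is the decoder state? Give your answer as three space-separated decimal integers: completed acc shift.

Answer: 0 25 7

Derivation:
byte[0]=0x99 cont=1 payload=0x19: acc |= 25<<0 -> completed=0 acc=25 shift=7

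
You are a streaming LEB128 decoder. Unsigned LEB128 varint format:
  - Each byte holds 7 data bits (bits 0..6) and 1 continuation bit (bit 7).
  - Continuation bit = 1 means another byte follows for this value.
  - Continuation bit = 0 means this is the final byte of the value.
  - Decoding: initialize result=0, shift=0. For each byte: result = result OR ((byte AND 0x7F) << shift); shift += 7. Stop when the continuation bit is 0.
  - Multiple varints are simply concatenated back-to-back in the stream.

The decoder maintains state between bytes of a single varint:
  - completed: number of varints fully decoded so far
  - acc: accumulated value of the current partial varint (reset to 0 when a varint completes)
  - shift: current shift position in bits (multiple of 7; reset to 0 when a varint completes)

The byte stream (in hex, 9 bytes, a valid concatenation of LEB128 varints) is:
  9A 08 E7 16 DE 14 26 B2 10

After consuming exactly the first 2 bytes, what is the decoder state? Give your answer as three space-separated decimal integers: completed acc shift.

byte[0]=0x9A cont=1 payload=0x1A: acc |= 26<<0 -> completed=0 acc=26 shift=7
byte[1]=0x08 cont=0 payload=0x08: varint #1 complete (value=1050); reset -> completed=1 acc=0 shift=0

Answer: 1 0 0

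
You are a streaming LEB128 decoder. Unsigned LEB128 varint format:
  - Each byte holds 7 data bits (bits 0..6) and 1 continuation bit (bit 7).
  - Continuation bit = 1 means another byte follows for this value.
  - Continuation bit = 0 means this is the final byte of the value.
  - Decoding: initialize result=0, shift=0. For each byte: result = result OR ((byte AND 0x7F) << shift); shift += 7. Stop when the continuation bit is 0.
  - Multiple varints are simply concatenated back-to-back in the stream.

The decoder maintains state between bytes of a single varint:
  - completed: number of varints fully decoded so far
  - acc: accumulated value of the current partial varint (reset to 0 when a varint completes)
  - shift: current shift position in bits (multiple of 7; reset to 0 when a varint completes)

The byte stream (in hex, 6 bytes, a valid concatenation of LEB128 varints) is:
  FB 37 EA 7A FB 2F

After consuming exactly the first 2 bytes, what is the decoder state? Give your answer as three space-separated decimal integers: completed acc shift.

Answer: 1 0 0

Derivation:
byte[0]=0xFB cont=1 payload=0x7B: acc |= 123<<0 -> completed=0 acc=123 shift=7
byte[1]=0x37 cont=0 payload=0x37: varint #1 complete (value=7163); reset -> completed=1 acc=0 shift=0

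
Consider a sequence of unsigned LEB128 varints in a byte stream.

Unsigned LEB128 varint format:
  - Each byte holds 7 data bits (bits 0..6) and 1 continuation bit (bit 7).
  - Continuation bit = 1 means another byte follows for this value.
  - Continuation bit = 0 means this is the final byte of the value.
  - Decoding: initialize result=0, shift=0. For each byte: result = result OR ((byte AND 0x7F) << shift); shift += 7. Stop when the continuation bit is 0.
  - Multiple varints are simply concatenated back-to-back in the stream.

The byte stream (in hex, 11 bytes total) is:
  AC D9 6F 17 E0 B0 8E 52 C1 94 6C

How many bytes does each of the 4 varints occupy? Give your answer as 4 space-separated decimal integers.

Answer: 3 1 4 3

Derivation:
  byte[0]=0xAC cont=1 payload=0x2C=44: acc |= 44<<0 -> acc=44 shift=7
  byte[1]=0xD9 cont=1 payload=0x59=89: acc |= 89<<7 -> acc=11436 shift=14
  byte[2]=0x6F cont=0 payload=0x6F=111: acc |= 111<<14 -> acc=1830060 shift=21 [end]
Varint 1: bytes[0:3] = AC D9 6F -> value 1830060 (3 byte(s))
  byte[3]=0x17 cont=0 payload=0x17=23: acc |= 23<<0 -> acc=23 shift=7 [end]
Varint 2: bytes[3:4] = 17 -> value 23 (1 byte(s))
  byte[4]=0xE0 cont=1 payload=0x60=96: acc |= 96<<0 -> acc=96 shift=7
  byte[5]=0xB0 cont=1 payload=0x30=48: acc |= 48<<7 -> acc=6240 shift=14
  byte[6]=0x8E cont=1 payload=0x0E=14: acc |= 14<<14 -> acc=235616 shift=21
  byte[7]=0x52 cont=0 payload=0x52=82: acc |= 82<<21 -> acc=172202080 shift=28 [end]
Varint 3: bytes[4:8] = E0 B0 8E 52 -> value 172202080 (4 byte(s))
  byte[8]=0xC1 cont=1 payload=0x41=65: acc |= 65<<0 -> acc=65 shift=7
  byte[9]=0x94 cont=1 payload=0x14=20: acc |= 20<<7 -> acc=2625 shift=14
  byte[10]=0x6C cont=0 payload=0x6C=108: acc |= 108<<14 -> acc=1772097 shift=21 [end]
Varint 4: bytes[8:11] = C1 94 6C -> value 1772097 (3 byte(s))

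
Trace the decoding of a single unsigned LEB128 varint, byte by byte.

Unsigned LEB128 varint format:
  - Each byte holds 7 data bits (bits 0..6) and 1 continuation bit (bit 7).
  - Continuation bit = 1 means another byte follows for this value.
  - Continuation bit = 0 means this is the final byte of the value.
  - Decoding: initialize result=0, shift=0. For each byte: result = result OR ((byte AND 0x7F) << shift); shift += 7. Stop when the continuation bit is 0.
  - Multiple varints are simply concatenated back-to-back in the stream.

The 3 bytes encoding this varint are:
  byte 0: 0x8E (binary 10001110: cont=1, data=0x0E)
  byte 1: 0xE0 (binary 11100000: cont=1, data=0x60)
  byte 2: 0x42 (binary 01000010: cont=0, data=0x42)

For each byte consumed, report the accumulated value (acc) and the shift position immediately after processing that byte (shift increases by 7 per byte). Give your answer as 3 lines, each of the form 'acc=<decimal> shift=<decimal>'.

byte 0=0x8E: payload=0x0E=14, contrib = 14<<0 = 14; acc -> 14, shift -> 7
byte 1=0xE0: payload=0x60=96, contrib = 96<<7 = 12288; acc -> 12302, shift -> 14
byte 2=0x42: payload=0x42=66, contrib = 66<<14 = 1081344; acc -> 1093646, shift -> 21

Answer: acc=14 shift=7
acc=12302 shift=14
acc=1093646 shift=21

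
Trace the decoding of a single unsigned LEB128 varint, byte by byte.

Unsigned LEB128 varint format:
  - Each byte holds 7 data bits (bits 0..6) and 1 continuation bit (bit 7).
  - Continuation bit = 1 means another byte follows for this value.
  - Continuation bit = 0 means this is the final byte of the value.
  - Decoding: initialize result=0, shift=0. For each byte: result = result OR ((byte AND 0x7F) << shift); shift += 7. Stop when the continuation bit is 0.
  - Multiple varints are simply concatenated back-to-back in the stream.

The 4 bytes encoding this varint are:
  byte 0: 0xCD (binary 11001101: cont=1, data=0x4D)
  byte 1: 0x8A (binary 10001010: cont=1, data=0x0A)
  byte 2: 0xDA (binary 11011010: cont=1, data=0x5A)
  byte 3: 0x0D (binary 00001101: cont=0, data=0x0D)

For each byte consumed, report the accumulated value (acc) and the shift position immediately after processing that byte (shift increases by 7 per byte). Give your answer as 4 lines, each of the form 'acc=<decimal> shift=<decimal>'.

Answer: acc=77 shift=7
acc=1357 shift=14
acc=1475917 shift=21
acc=28738893 shift=28

Derivation:
byte 0=0xCD: payload=0x4D=77, contrib = 77<<0 = 77; acc -> 77, shift -> 7
byte 1=0x8A: payload=0x0A=10, contrib = 10<<7 = 1280; acc -> 1357, shift -> 14
byte 2=0xDA: payload=0x5A=90, contrib = 90<<14 = 1474560; acc -> 1475917, shift -> 21
byte 3=0x0D: payload=0x0D=13, contrib = 13<<21 = 27262976; acc -> 28738893, shift -> 28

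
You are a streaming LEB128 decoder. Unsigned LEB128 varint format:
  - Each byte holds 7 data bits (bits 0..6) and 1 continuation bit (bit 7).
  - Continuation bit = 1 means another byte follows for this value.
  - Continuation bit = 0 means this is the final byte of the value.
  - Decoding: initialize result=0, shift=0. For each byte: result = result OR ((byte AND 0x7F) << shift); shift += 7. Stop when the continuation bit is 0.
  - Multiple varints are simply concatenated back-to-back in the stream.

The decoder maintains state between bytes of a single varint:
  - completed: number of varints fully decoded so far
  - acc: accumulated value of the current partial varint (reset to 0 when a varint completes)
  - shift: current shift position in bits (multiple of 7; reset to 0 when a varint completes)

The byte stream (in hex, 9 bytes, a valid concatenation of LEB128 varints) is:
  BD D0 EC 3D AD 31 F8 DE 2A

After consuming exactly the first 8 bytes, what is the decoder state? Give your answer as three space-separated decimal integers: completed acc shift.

byte[0]=0xBD cont=1 payload=0x3D: acc |= 61<<0 -> completed=0 acc=61 shift=7
byte[1]=0xD0 cont=1 payload=0x50: acc |= 80<<7 -> completed=0 acc=10301 shift=14
byte[2]=0xEC cont=1 payload=0x6C: acc |= 108<<14 -> completed=0 acc=1779773 shift=21
byte[3]=0x3D cont=0 payload=0x3D: varint #1 complete (value=129706045); reset -> completed=1 acc=0 shift=0
byte[4]=0xAD cont=1 payload=0x2D: acc |= 45<<0 -> completed=1 acc=45 shift=7
byte[5]=0x31 cont=0 payload=0x31: varint #2 complete (value=6317); reset -> completed=2 acc=0 shift=0
byte[6]=0xF8 cont=1 payload=0x78: acc |= 120<<0 -> completed=2 acc=120 shift=7
byte[7]=0xDE cont=1 payload=0x5E: acc |= 94<<7 -> completed=2 acc=12152 shift=14

Answer: 2 12152 14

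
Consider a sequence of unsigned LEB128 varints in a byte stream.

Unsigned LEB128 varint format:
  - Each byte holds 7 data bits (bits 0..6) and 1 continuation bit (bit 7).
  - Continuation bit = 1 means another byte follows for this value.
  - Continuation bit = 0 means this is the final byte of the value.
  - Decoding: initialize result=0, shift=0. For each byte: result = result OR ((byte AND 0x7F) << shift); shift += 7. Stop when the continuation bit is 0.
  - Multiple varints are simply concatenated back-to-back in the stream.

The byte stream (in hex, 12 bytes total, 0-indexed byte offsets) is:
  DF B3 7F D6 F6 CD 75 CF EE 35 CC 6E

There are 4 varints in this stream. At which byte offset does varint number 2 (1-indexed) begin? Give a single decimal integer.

Answer: 3

Derivation:
  byte[0]=0xDF cont=1 payload=0x5F=95: acc |= 95<<0 -> acc=95 shift=7
  byte[1]=0xB3 cont=1 payload=0x33=51: acc |= 51<<7 -> acc=6623 shift=14
  byte[2]=0x7F cont=0 payload=0x7F=127: acc |= 127<<14 -> acc=2087391 shift=21 [end]
Varint 1: bytes[0:3] = DF B3 7F -> value 2087391 (3 byte(s))
  byte[3]=0xD6 cont=1 payload=0x56=86: acc |= 86<<0 -> acc=86 shift=7
  byte[4]=0xF6 cont=1 payload=0x76=118: acc |= 118<<7 -> acc=15190 shift=14
  byte[5]=0xCD cont=1 payload=0x4D=77: acc |= 77<<14 -> acc=1276758 shift=21
  byte[6]=0x75 cont=0 payload=0x75=117: acc |= 117<<21 -> acc=246643542 shift=28 [end]
Varint 2: bytes[3:7] = D6 F6 CD 75 -> value 246643542 (4 byte(s))
  byte[7]=0xCF cont=1 payload=0x4F=79: acc |= 79<<0 -> acc=79 shift=7
  byte[8]=0xEE cont=1 payload=0x6E=110: acc |= 110<<7 -> acc=14159 shift=14
  byte[9]=0x35 cont=0 payload=0x35=53: acc |= 53<<14 -> acc=882511 shift=21 [end]
Varint 3: bytes[7:10] = CF EE 35 -> value 882511 (3 byte(s))
  byte[10]=0xCC cont=1 payload=0x4C=76: acc |= 76<<0 -> acc=76 shift=7
  byte[11]=0x6E cont=0 payload=0x6E=110: acc |= 110<<7 -> acc=14156 shift=14 [end]
Varint 4: bytes[10:12] = CC 6E -> value 14156 (2 byte(s))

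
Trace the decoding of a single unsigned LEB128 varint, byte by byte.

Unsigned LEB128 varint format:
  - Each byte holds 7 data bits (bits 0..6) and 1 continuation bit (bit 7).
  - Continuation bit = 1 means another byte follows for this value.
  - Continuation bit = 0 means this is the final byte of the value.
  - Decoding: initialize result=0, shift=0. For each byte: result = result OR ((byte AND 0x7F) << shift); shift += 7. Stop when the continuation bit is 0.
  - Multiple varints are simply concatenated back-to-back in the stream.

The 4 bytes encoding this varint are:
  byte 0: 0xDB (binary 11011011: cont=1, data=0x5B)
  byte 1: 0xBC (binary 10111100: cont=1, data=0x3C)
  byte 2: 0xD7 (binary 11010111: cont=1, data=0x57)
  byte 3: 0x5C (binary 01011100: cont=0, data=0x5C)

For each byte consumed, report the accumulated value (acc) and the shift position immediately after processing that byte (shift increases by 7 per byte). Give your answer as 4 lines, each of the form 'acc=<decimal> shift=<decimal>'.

byte 0=0xDB: payload=0x5B=91, contrib = 91<<0 = 91; acc -> 91, shift -> 7
byte 1=0xBC: payload=0x3C=60, contrib = 60<<7 = 7680; acc -> 7771, shift -> 14
byte 2=0xD7: payload=0x57=87, contrib = 87<<14 = 1425408; acc -> 1433179, shift -> 21
byte 3=0x5C: payload=0x5C=92, contrib = 92<<21 = 192937984; acc -> 194371163, shift -> 28

Answer: acc=91 shift=7
acc=7771 shift=14
acc=1433179 shift=21
acc=194371163 shift=28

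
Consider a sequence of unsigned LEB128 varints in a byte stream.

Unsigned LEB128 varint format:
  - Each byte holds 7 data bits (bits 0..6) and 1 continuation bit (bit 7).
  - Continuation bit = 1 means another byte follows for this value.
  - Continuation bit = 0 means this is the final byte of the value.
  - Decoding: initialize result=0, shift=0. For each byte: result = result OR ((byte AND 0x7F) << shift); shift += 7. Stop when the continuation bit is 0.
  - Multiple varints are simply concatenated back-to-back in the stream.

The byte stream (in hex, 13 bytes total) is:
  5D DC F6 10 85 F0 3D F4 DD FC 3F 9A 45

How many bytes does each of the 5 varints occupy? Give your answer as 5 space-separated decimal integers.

  byte[0]=0x5D cont=0 payload=0x5D=93: acc |= 93<<0 -> acc=93 shift=7 [end]
Varint 1: bytes[0:1] = 5D -> value 93 (1 byte(s))
  byte[1]=0xDC cont=1 payload=0x5C=92: acc |= 92<<0 -> acc=92 shift=7
  byte[2]=0xF6 cont=1 payload=0x76=118: acc |= 118<<7 -> acc=15196 shift=14
  byte[3]=0x10 cont=0 payload=0x10=16: acc |= 16<<14 -> acc=277340 shift=21 [end]
Varint 2: bytes[1:4] = DC F6 10 -> value 277340 (3 byte(s))
  byte[4]=0x85 cont=1 payload=0x05=5: acc |= 5<<0 -> acc=5 shift=7
  byte[5]=0xF0 cont=1 payload=0x70=112: acc |= 112<<7 -> acc=14341 shift=14
  byte[6]=0x3D cont=0 payload=0x3D=61: acc |= 61<<14 -> acc=1013765 shift=21 [end]
Varint 3: bytes[4:7] = 85 F0 3D -> value 1013765 (3 byte(s))
  byte[7]=0xF4 cont=1 payload=0x74=116: acc |= 116<<0 -> acc=116 shift=7
  byte[8]=0xDD cont=1 payload=0x5D=93: acc |= 93<<7 -> acc=12020 shift=14
  byte[9]=0xFC cont=1 payload=0x7C=124: acc |= 124<<14 -> acc=2043636 shift=21
  byte[10]=0x3F cont=0 payload=0x3F=63: acc |= 63<<21 -> acc=134164212 shift=28 [end]
Varint 4: bytes[7:11] = F4 DD FC 3F -> value 134164212 (4 byte(s))
  byte[11]=0x9A cont=1 payload=0x1A=26: acc |= 26<<0 -> acc=26 shift=7
  byte[12]=0x45 cont=0 payload=0x45=69: acc |= 69<<7 -> acc=8858 shift=14 [end]
Varint 5: bytes[11:13] = 9A 45 -> value 8858 (2 byte(s))

Answer: 1 3 3 4 2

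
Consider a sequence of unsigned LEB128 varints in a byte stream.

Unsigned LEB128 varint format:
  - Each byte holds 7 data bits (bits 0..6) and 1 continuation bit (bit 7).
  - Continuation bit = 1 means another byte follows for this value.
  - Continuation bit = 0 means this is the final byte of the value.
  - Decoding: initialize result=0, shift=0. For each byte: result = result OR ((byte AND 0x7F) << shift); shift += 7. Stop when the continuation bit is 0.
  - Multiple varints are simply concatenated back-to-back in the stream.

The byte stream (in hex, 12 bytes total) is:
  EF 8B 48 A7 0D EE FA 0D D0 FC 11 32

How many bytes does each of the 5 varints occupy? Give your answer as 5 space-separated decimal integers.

  byte[0]=0xEF cont=1 payload=0x6F=111: acc |= 111<<0 -> acc=111 shift=7
  byte[1]=0x8B cont=1 payload=0x0B=11: acc |= 11<<7 -> acc=1519 shift=14
  byte[2]=0x48 cont=0 payload=0x48=72: acc |= 72<<14 -> acc=1181167 shift=21 [end]
Varint 1: bytes[0:3] = EF 8B 48 -> value 1181167 (3 byte(s))
  byte[3]=0xA7 cont=1 payload=0x27=39: acc |= 39<<0 -> acc=39 shift=7
  byte[4]=0x0D cont=0 payload=0x0D=13: acc |= 13<<7 -> acc=1703 shift=14 [end]
Varint 2: bytes[3:5] = A7 0D -> value 1703 (2 byte(s))
  byte[5]=0xEE cont=1 payload=0x6E=110: acc |= 110<<0 -> acc=110 shift=7
  byte[6]=0xFA cont=1 payload=0x7A=122: acc |= 122<<7 -> acc=15726 shift=14
  byte[7]=0x0D cont=0 payload=0x0D=13: acc |= 13<<14 -> acc=228718 shift=21 [end]
Varint 3: bytes[5:8] = EE FA 0D -> value 228718 (3 byte(s))
  byte[8]=0xD0 cont=1 payload=0x50=80: acc |= 80<<0 -> acc=80 shift=7
  byte[9]=0xFC cont=1 payload=0x7C=124: acc |= 124<<7 -> acc=15952 shift=14
  byte[10]=0x11 cont=0 payload=0x11=17: acc |= 17<<14 -> acc=294480 shift=21 [end]
Varint 4: bytes[8:11] = D0 FC 11 -> value 294480 (3 byte(s))
  byte[11]=0x32 cont=0 payload=0x32=50: acc |= 50<<0 -> acc=50 shift=7 [end]
Varint 5: bytes[11:12] = 32 -> value 50 (1 byte(s))

Answer: 3 2 3 3 1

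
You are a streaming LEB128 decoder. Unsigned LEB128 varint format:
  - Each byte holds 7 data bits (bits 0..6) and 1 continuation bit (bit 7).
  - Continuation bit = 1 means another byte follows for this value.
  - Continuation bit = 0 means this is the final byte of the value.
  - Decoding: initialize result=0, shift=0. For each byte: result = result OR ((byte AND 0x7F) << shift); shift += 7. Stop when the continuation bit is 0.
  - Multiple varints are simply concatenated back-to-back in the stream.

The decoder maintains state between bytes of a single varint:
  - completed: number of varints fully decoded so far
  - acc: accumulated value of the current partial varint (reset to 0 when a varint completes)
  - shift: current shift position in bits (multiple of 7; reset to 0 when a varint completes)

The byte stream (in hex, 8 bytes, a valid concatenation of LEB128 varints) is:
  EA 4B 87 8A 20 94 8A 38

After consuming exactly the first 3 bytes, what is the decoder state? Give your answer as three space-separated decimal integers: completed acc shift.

Answer: 1 7 7

Derivation:
byte[0]=0xEA cont=1 payload=0x6A: acc |= 106<<0 -> completed=0 acc=106 shift=7
byte[1]=0x4B cont=0 payload=0x4B: varint #1 complete (value=9706); reset -> completed=1 acc=0 shift=0
byte[2]=0x87 cont=1 payload=0x07: acc |= 7<<0 -> completed=1 acc=7 shift=7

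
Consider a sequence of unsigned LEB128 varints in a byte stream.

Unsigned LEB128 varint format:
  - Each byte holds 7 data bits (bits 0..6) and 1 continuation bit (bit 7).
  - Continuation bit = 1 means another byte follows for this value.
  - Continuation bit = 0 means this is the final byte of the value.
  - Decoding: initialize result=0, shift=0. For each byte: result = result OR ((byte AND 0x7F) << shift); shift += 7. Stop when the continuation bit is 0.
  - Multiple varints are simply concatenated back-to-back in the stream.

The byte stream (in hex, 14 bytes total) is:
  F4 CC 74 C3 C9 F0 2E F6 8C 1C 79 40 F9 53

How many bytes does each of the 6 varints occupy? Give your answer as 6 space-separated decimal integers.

  byte[0]=0xF4 cont=1 payload=0x74=116: acc |= 116<<0 -> acc=116 shift=7
  byte[1]=0xCC cont=1 payload=0x4C=76: acc |= 76<<7 -> acc=9844 shift=14
  byte[2]=0x74 cont=0 payload=0x74=116: acc |= 116<<14 -> acc=1910388 shift=21 [end]
Varint 1: bytes[0:3] = F4 CC 74 -> value 1910388 (3 byte(s))
  byte[3]=0xC3 cont=1 payload=0x43=67: acc |= 67<<0 -> acc=67 shift=7
  byte[4]=0xC9 cont=1 payload=0x49=73: acc |= 73<<7 -> acc=9411 shift=14
  byte[5]=0xF0 cont=1 payload=0x70=112: acc |= 112<<14 -> acc=1844419 shift=21
  byte[6]=0x2E cont=0 payload=0x2E=46: acc |= 46<<21 -> acc=98313411 shift=28 [end]
Varint 2: bytes[3:7] = C3 C9 F0 2E -> value 98313411 (4 byte(s))
  byte[7]=0xF6 cont=1 payload=0x76=118: acc |= 118<<0 -> acc=118 shift=7
  byte[8]=0x8C cont=1 payload=0x0C=12: acc |= 12<<7 -> acc=1654 shift=14
  byte[9]=0x1C cont=0 payload=0x1C=28: acc |= 28<<14 -> acc=460406 shift=21 [end]
Varint 3: bytes[7:10] = F6 8C 1C -> value 460406 (3 byte(s))
  byte[10]=0x79 cont=0 payload=0x79=121: acc |= 121<<0 -> acc=121 shift=7 [end]
Varint 4: bytes[10:11] = 79 -> value 121 (1 byte(s))
  byte[11]=0x40 cont=0 payload=0x40=64: acc |= 64<<0 -> acc=64 shift=7 [end]
Varint 5: bytes[11:12] = 40 -> value 64 (1 byte(s))
  byte[12]=0xF9 cont=1 payload=0x79=121: acc |= 121<<0 -> acc=121 shift=7
  byte[13]=0x53 cont=0 payload=0x53=83: acc |= 83<<7 -> acc=10745 shift=14 [end]
Varint 6: bytes[12:14] = F9 53 -> value 10745 (2 byte(s))

Answer: 3 4 3 1 1 2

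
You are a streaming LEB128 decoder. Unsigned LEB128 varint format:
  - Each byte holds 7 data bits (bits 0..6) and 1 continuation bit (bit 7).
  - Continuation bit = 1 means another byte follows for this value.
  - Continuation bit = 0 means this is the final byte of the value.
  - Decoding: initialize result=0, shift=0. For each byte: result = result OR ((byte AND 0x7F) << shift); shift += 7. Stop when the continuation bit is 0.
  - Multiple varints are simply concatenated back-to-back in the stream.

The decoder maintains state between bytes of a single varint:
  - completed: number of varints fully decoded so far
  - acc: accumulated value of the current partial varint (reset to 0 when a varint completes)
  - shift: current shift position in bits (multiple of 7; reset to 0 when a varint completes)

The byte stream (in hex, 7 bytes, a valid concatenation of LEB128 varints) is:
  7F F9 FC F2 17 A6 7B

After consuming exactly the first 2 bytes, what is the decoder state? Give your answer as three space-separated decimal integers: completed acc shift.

Answer: 1 121 7

Derivation:
byte[0]=0x7F cont=0 payload=0x7F: varint #1 complete (value=127); reset -> completed=1 acc=0 shift=0
byte[1]=0xF9 cont=1 payload=0x79: acc |= 121<<0 -> completed=1 acc=121 shift=7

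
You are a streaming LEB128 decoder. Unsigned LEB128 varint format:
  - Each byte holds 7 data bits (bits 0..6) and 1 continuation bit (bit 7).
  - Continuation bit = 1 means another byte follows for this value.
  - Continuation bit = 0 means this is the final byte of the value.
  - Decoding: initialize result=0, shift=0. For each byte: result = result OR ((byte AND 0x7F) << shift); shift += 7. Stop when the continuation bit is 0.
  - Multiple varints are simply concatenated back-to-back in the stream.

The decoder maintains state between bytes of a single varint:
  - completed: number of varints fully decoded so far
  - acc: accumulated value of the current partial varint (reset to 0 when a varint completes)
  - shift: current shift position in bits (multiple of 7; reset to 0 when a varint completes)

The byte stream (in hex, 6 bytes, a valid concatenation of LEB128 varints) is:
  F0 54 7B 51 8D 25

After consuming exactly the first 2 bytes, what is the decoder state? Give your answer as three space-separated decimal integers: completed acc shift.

Answer: 1 0 0

Derivation:
byte[0]=0xF0 cont=1 payload=0x70: acc |= 112<<0 -> completed=0 acc=112 shift=7
byte[1]=0x54 cont=0 payload=0x54: varint #1 complete (value=10864); reset -> completed=1 acc=0 shift=0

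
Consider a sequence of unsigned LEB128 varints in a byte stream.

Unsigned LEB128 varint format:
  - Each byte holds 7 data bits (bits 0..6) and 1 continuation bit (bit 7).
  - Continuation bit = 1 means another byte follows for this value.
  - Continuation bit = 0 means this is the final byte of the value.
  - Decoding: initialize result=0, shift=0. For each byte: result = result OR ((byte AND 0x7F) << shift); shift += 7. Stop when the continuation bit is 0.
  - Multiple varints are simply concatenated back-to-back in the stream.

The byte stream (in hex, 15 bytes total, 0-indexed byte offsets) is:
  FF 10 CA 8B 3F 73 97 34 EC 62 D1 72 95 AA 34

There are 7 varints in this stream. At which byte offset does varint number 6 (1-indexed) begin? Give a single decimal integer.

Answer: 10

Derivation:
  byte[0]=0xFF cont=1 payload=0x7F=127: acc |= 127<<0 -> acc=127 shift=7
  byte[1]=0x10 cont=0 payload=0x10=16: acc |= 16<<7 -> acc=2175 shift=14 [end]
Varint 1: bytes[0:2] = FF 10 -> value 2175 (2 byte(s))
  byte[2]=0xCA cont=1 payload=0x4A=74: acc |= 74<<0 -> acc=74 shift=7
  byte[3]=0x8B cont=1 payload=0x0B=11: acc |= 11<<7 -> acc=1482 shift=14
  byte[4]=0x3F cont=0 payload=0x3F=63: acc |= 63<<14 -> acc=1033674 shift=21 [end]
Varint 2: bytes[2:5] = CA 8B 3F -> value 1033674 (3 byte(s))
  byte[5]=0x73 cont=0 payload=0x73=115: acc |= 115<<0 -> acc=115 shift=7 [end]
Varint 3: bytes[5:6] = 73 -> value 115 (1 byte(s))
  byte[6]=0x97 cont=1 payload=0x17=23: acc |= 23<<0 -> acc=23 shift=7
  byte[7]=0x34 cont=0 payload=0x34=52: acc |= 52<<7 -> acc=6679 shift=14 [end]
Varint 4: bytes[6:8] = 97 34 -> value 6679 (2 byte(s))
  byte[8]=0xEC cont=1 payload=0x6C=108: acc |= 108<<0 -> acc=108 shift=7
  byte[9]=0x62 cont=0 payload=0x62=98: acc |= 98<<7 -> acc=12652 shift=14 [end]
Varint 5: bytes[8:10] = EC 62 -> value 12652 (2 byte(s))
  byte[10]=0xD1 cont=1 payload=0x51=81: acc |= 81<<0 -> acc=81 shift=7
  byte[11]=0x72 cont=0 payload=0x72=114: acc |= 114<<7 -> acc=14673 shift=14 [end]
Varint 6: bytes[10:12] = D1 72 -> value 14673 (2 byte(s))
  byte[12]=0x95 cont=1 payload=0x15=21: acc |= 21<<0 -> acc=21 shift=7
  byte[13]=0xAA cont=1 payload=0x2A=42: acc |= 42<<7 -> acc=5397 shift=14
  byte[14]=0x34 cont=0 payload=0x34=52: acc |= 52<<14 -> acc=857365 shift=21 [end]
Varint 7: bytes[12:15] = 95 AA 34 -> value 857365 (3 byte(s))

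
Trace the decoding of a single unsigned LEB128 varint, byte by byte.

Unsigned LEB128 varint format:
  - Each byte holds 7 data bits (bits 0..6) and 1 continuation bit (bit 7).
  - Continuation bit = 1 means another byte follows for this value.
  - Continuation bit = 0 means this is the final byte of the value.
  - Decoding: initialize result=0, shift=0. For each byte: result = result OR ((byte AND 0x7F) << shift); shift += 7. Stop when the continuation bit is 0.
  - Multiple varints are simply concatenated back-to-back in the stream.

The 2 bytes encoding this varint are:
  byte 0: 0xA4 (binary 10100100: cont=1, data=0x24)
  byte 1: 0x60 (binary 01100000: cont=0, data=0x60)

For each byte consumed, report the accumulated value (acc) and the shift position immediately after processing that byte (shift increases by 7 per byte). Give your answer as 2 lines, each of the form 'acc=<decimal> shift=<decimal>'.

Answer: acc=36 shift=7
acc=12324 shift=14

Derivation:
byte 0=0xA4: payload=0x24=36, contrib = 36<<0 = 36; acc -> 36, shift -> 7
byte 1=0x60: payload=0x60=96, contrib = 96<<7 = 12288; acc -> 12324, shift -> 14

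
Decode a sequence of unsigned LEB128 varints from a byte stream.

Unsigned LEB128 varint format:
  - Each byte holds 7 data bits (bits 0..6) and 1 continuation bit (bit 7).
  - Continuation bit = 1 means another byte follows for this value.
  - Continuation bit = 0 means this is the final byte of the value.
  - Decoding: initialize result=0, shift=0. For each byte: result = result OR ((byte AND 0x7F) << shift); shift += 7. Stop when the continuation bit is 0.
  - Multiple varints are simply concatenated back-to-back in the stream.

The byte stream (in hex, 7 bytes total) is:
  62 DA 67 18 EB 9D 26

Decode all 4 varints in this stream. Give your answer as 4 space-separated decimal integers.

Answer: 98 13274 24 626411

Derivation:
  byte[0]=0x62 cont=0 payload=0x62=98: acc |= 98<<0 -> acc=98 shift=7 [end]
Varint 1: bytes[0:1] = 62 -> value 98 (1 byte(s))
  byte[1]=0xDA cont=1 payload=0x5A=90: acc |= 90<<0 -> acc=90 shift=7
  byte[2]=0x67 cont=0 payload=0x67=103: acc |= 103<<7 -> acc=13274 shift=14 [end]
Varint 2: bytes[1:3] = DA 67 -> value 13274 (2 byte(s))
  byte[3]=0x18 cont=0 payload=0x18=24: acc |= 24<<0 -> acc=24 shift=7 [end]
Varint 3: bytes[3:4] = 18 -> value 24 (1 byte(s))
  byte[4]=0xEB cont=1 payload=0x6B=107: acc |= 107<<0 -> acc=107 shift=7
  byte[5]=0x9D cont=1 payload=0x1D=29: acc |= 29<<7 -> acc=3819 shift=14
  byte[6]=0x26 cont=0 payload=0x26=38: acc |= 38<<14 -> acc=626411 shift=21 [end]
Varint 4: bytes[4:7] = EB 9D 26 -> value 626411 (3 byte(s))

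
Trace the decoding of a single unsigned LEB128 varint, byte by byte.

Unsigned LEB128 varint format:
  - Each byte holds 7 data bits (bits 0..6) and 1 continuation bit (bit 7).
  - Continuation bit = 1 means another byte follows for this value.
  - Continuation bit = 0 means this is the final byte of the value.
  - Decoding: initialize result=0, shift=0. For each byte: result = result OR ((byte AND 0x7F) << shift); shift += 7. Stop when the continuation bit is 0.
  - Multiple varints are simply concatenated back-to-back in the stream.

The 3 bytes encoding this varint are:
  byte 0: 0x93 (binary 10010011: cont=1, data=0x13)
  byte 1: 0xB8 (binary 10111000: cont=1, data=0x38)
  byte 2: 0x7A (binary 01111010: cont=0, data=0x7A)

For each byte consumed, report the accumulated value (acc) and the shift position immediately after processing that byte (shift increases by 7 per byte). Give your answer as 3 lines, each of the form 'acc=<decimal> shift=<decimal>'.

byte 0=0x93: payload=0x13=19, contrib = 19<<0 = 19; acc -> 19, shift -> 7
byte 1=0xB8: payload=0x38=56, contrib = 56<<7 = 7168; acc -> 7187, shift -> 14
byte 2=0x7A: payload=0x7A=122, contrib = 122<<14 = 1998848; acc -> 2006035, shift -> 21

Answer: acc=19 shift=7
acc=7187 shift=14
acc=2006035 shift=21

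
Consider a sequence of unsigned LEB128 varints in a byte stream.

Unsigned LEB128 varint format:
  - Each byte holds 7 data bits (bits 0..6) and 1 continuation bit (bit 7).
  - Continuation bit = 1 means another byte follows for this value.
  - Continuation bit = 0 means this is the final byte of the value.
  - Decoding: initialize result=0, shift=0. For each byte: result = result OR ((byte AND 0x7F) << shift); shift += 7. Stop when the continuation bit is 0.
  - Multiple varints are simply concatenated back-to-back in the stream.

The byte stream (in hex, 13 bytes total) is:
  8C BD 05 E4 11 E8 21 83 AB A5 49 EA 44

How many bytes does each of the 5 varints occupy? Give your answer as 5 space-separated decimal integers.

  byte[0]=0x8C cont=1 payload=0x0C=12: acc |= 12<<0 -> acc=12 shift=7
  byte[1]=0xBD cont=1 payload=0x3D=61: acc |= 61<<7 -> acc=7820 shift=14
  byte[2]=0x05 cont=0 payload=0x05=5: acc |= 5<<14 -> acc=89740 shift=21 [end]
Varint 1: bytes[0:3] = 8C BD 05 -> value 89740 (3 byte(s))
  byte[3]=0xE4 cont=1 payload=0x64=100: acc |= 100<<0 -> acc=100 shift=7
  byte[4]=0x11 cont=0 payload=0x11=17: acc |= 17<<7 -> acc=2276 shift=14 [end]
Varint 2: bytes[3:5] = E4 11 -> value 2276 (2 byte(s))
  byte[5]=0xE8 cont=1 payload=0x68=104: acc |= 104<<0 -> acc=104 shift=7
  byte[6]=0x21 cont=0 payload=0x21=33: acc |= 33<<7 -> acc=4328 shift=14 [end]
Varint 3: bytes[5:7] = E8 21 -> value 4328 (2 byte(s))
  byte[7]=0x83 cont=1 payload=0x03=3: acc |= 3<<0 -> acc=3 shift=7
  byte[8]=0xAB cont=1 payload=0x2B=43: acc |= 43<<7 -> acc=5507 shift=14
  byte[9]=0xA5 cont=1 payload=0x25=37: acc |= 37<<14 -> acc=611715 shift=21
  byte[10]=0x49 cont=0 payload=0x49=73: acc |= 73<<21 -> acc=153703811 shift=28 [end]
Varint 4: bytes[7:11] = 83 AB A5 49 -> value 153703811 (4 byte(s))
  byte[11]=0xEA cont=1 payload=0x6A=106: acc |= 106<<0 -> acc=106 shift=7
  byte[12]=0x44 cont=0 payload=0x44=68: acc |= 68<<7 -> acc=8810 shift=14 [end]
Varint 5: bytes[11:13] = EA 44 -> value 8810 (2 byte(s))

Answer: 3 2 2 4 2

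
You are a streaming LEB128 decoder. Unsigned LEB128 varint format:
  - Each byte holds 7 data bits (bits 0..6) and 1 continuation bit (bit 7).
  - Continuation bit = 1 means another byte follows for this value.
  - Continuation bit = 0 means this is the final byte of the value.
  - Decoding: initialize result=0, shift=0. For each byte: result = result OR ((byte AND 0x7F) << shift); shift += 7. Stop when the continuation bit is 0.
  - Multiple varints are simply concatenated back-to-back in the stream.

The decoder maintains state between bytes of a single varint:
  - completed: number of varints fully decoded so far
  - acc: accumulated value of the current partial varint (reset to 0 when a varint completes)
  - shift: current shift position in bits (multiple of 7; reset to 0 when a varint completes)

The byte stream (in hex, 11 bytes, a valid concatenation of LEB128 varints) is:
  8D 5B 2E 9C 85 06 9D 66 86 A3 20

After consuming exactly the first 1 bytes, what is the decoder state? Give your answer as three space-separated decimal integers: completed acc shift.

Answer: 0 13 7

Derivation:
byte[0]=0x8D cont=1 payload=0x0D: acc |= 13<<0 -> completed=0 acc=13 shift=7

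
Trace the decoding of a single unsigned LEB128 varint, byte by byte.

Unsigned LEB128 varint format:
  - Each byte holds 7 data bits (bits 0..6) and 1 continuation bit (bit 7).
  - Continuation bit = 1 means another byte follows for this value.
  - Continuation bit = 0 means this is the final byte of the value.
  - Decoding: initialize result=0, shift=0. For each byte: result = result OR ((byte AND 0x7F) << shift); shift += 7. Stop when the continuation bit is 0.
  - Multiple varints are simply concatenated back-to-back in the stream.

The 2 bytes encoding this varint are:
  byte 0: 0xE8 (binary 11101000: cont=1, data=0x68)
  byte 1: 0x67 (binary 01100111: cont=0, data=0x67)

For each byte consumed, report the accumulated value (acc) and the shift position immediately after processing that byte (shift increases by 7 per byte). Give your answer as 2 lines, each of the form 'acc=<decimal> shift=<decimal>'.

byte 0=0xE8: payload=0x68=104, contrib = 104<<0 = 104; acc -> 104, shift -> 7
byte 1=0x67: payload=0x67=103, contrib = 103<<7 = 13184; acc -> 13288, shift -> 14

Answer: acc=104 shift=7
acc=13288 shift=14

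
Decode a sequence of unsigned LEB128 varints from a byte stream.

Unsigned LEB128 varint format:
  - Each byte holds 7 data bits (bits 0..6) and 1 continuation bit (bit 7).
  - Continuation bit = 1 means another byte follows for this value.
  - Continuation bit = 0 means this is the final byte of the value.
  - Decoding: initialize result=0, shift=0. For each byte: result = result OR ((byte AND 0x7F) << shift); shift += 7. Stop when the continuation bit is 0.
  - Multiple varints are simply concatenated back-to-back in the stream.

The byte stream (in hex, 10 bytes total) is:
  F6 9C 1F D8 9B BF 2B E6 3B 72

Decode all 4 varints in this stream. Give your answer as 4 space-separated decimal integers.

  byte[0]=0xF6 cont=1 payload=0x76=118: acc |= 118<<0 -> acc=118 shift=7
  byte[1]=0x9C cont=1 payload=0x1C=28: acc |= 28<<7 -> acc=3702 shift=14
  byte[2]=0x1F cont=0 payload=0x1F=31: acc |= 31<<14 -> acc=511606 shift=21 [end]
Varint 1: bytes[0:3] = F6 9C 1F -> value 511606 (3 byte(s))
  byte[3]=0xD8 cont=1 payload=0x58=88: acc |= 88<<0 -> acc=88 shift=7
  byte[4]=0x9B cont=1 payload=0x1B=27: acc |= 27<<7 -> acc=3544 shift=14
  byte[5]=0xBF cont=1 payload=0x3F=63: acc |= 63<<14 -> acc=1035736 shift=21
  byte[6]=0x2B cont=0 payload=0x2B=43: acc |= 43<<21 -> acc=91213272 shift=28 [end]
Varint 2: bytes[3:7] = D8 9B BF 2B -> value 91213272 (4 byte(s))
  byte[7]=0xE6 cont=1 payload=0x66=102: acc |= 102<<0 -> acc=102 shift=7
  byte[8]=0x3B cont=0 payload=0x3B=59: acc |= 59<<7 -> acc=7654 shift=14 [end]
Varint 3: bytes[7:9] = E6 3B -> value 7654 (2 byte(s))
  byte[9]=0x72 cont=0 payload=0x72=114: acc |= 114<<0 -> acc=114 shift=7 [end]
Varint 4: bytes[9:10] = 72 -> value 114 (1 byte(s))

Answer: 511606 91213272 7654 114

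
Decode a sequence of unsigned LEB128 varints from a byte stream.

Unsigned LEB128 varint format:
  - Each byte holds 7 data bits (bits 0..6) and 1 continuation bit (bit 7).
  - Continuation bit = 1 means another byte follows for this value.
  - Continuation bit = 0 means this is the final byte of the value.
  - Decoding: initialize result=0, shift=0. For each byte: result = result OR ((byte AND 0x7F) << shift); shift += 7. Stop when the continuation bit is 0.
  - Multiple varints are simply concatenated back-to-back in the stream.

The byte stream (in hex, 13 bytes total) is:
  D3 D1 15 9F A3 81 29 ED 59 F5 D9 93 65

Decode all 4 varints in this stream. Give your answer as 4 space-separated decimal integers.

Answer: 354515 86004127 11501 212135157

Derivation:
  byte[0]=0xD3 cont=1 payload=0x53=83: acc |= 83<<0 -> acc=83 shift=7
  byte[1]=0xD1 cont=1 payload=0x51=81: acc |= 81<<7 -> acc=10451 shift=14
  byte[2]=0x15 cont=0 payload=0x15=21: acc |= 21<<14 -> acc=354515 shift=21 [end]
Varint 1: bytes[0:3] = D3 D1 15 -> value 354515 (3 byte(s))
  byte[3]=0x9F cont=1 payload=0x1F=31: acc |= 31<<0 -> acc=31 shift=7
  byte[4]=0xA3 cont=1 payload=0x23=35: acc |= 35<<7 -> acc=4511 shift=14
  byte[5]=0x81 cont=1 payload=0x01=1: acc |= 1<<14 -> acc=20895 shift=21
  byte[6]=0x29 cont=0 payload=0x29=41: acc |= 41<<21 -> acc=86004127 shift=28 [end]
Varint 2: bytes[3:7] = 9F A3 81 29 -> value 86004127 (4 byte(s))
  byte[7]=0xED cont=1 payload=0x6D=109: acc |= 109<<0 -> acc=109 shift=7
  byte[8]=0x59 cont=0 payload=0x59=89: acc |= 89<<7 -> acc=11501 shift=14 [end]
Varint 3: bytes[7:9] = ED 59 -> value 11501 (2 byte(s))
  byte[9]=0xF5 cont=1 payload=0x75=117: acc |= 117<<0 -> acc=117 shift=7
  byte[10]=0xD9 cont=1 payload=0x59=89: acc |= 89<<7 -> acc=11509 shift=14
  byte[11]=0x93 cont=1 payload=0x13=19: acc |= 19<<14 -> acc=322805 shift=21
  byte[12]=0x65 cont=0 payload=0x65=101: acc |= 101<<21 -> acc=212135157 shift=28 [end]
Varint 4: bytes[9:13] = F5 D9 93 65 -> value 212135157 (4 byte(s))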